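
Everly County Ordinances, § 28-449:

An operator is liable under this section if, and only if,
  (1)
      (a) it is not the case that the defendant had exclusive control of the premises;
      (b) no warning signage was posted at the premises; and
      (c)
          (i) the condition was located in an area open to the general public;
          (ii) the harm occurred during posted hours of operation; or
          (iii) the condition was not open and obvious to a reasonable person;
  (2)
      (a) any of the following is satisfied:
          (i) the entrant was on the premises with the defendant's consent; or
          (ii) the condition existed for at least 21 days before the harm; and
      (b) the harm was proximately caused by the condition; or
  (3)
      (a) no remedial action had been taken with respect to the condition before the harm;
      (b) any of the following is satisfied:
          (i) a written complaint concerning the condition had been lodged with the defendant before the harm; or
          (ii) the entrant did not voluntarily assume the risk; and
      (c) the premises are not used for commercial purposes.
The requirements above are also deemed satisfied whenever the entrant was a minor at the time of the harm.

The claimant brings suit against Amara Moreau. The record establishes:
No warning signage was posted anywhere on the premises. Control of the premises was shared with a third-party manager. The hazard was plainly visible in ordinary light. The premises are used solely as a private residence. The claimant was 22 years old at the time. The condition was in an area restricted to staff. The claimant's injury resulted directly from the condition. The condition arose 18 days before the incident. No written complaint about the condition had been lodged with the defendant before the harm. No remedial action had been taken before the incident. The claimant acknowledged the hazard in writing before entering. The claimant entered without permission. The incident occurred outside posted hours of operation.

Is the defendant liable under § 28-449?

(a) not (exclusive control) — satisfied.
(b) no signage posted — holds.
(i) public area — not met.
(ii) during posted hours — not met.
(iii) not open/obvious — not satisfied.
(c): F OR F OR F → false.
(1) = T AND T AND F = false.
(i) consent to enter — not satisfied.
(ii) condition ≥21 days old — fails.
So (a) is not satisfied (F OR F).
(b) proximate cause — satisfied.
(2) = F AND T = false.
(a) no remedial action — holds.
(i) complaint lodged — not met.
(ii) no assumed risk — not satisfied.
(b): F OR F → false.
(c) not (commercial use) — satisfied.
So (3) is not satisfied (T AND F AND T).
So Overall is not satisfied (F OR F OR F).
Exception (entrant a minor) — not satisfied.
Result: main false OR exception false → false.

No — not liable.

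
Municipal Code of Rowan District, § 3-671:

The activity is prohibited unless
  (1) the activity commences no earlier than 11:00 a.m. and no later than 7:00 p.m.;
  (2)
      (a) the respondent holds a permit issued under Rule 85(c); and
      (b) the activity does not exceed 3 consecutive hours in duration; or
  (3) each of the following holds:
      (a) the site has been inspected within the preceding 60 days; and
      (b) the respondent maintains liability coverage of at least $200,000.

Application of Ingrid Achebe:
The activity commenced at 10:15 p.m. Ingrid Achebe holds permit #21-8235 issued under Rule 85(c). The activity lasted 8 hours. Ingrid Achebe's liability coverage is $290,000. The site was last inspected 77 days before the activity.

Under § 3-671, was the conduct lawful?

(1) start within hours — not satisfied.
(a) holds permit — satisfied.
(b) ≤ 3 hrs duration — not met.
So (2) is not satisfied (T AND F).
(a) site inspected — not met.
(b) coverage ≥ $200,000 — met.
(3) = F AND T = false.
Overall: F OR F OR F → false.

No — unlawful.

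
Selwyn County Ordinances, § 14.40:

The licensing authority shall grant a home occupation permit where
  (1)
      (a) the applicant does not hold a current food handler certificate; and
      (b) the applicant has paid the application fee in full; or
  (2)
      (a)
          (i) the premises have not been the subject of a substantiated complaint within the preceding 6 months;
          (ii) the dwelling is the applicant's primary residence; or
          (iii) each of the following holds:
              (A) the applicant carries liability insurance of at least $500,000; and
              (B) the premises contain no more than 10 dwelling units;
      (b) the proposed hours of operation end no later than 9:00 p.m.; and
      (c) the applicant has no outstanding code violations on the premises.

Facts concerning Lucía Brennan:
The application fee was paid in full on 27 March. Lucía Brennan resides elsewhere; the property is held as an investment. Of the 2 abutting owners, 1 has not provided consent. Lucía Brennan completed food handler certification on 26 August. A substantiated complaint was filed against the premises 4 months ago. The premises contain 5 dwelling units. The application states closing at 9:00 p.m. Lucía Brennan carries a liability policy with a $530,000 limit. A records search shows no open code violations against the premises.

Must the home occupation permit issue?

(a) not (food handler cert.) — not met.
(b) fee paid — holds.
(1): F AND T → false.
(i) no complaint in 6 mo. — not met.
(ii) primary residence — not satisfied.
(A) insurance ≥ $500,000 — holds.
(B) ≤ 10 units — met.
(iii) = T AND T = true.
(a): F OR F OR T → true.
(b) closes by 9 p.m. — holds.
(c) no code violations — met.
(2): T AND T AND T → true.
So Overall is satisfied (F OR T).

Yes — granted.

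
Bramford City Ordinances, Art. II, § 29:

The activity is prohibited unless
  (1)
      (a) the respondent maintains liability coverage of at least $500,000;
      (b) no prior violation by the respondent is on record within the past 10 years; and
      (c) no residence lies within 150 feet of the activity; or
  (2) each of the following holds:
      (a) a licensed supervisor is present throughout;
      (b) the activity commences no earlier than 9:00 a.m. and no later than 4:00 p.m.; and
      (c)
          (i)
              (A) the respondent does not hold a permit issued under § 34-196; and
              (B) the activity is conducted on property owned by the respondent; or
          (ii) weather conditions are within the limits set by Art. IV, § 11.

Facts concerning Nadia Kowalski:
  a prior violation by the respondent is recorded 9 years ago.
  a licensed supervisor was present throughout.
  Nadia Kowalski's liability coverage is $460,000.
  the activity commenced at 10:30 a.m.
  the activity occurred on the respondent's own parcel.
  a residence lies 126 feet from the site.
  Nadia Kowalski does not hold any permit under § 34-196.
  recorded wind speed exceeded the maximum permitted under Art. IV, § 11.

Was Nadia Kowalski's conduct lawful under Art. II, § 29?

Yes — lawful.

(a) coverage ≥ $500,000 — fails.
(b) no prior violation — fails.
(c) no residence in 150 ft — not met.
(1): F AND F AND F → false.
(a) supervisor present — met.
(b) start within hours — met.
(A) not (holds permit) — satisfied.
(B) own property — holds.
(i): T AND T → true.
(ii) weather ok — not met.
So (c) is satisfied (T OR F).
So (2) is satisfied (T AND T AND T).
So Overall is satisfied (F OR T).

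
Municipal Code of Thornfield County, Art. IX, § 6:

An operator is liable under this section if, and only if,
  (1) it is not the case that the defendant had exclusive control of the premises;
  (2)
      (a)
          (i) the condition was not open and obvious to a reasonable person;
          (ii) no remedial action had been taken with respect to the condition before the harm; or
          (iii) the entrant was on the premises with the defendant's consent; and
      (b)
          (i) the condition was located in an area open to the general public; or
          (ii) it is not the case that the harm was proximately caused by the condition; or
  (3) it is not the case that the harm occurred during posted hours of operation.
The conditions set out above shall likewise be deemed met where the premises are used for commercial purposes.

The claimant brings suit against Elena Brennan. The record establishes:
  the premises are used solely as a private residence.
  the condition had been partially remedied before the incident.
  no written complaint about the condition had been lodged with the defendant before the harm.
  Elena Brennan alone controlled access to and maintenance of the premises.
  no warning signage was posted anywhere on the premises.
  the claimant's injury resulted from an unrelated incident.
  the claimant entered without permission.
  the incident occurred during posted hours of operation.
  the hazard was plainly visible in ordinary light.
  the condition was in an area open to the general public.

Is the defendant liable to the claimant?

(1) not (exclusive control) — fails.
(i) not open/obvious — fails.
(ii) no remedial action — not met.
(iii) consent to enter — not satisfied.
So (a) is not satisfied (F OR F OR F).
(i) public area — met.
(ii) not (proximate cause) — satisfied.
So (b) is satisfied (T OR T).
So (2) is not satisfied (F AND T).
(3) not (during posted hours) — not satisfied.
Overall = F OR F OR F = false.
Exception (commercial use) — not satisfied.
Result: main false OR exception false → false.

No — not liable.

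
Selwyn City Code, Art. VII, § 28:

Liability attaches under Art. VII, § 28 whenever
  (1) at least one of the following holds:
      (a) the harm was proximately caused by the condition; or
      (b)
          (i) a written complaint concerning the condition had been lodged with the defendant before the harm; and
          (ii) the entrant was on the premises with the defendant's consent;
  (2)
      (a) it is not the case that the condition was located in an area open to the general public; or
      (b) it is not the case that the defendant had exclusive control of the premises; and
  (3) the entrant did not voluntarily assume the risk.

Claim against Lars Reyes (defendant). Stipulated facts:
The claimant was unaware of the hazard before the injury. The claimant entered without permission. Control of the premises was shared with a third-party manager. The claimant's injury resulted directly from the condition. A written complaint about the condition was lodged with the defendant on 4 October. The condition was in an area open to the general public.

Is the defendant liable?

Yes — liable.

(a) proximate cause — satisfied.
(i) complaint lodged — met.
(ii) consent to enter — fails.
So (b) is not satisfied (T AND F).
So (1) is satisfied (T OR F).
(a) not (public area) — fails.
(b) not (exclusive control) — holds.
(2): F OR T → true.
(3) no assumed risk — satisfied.
Overall = T AND T AND T = true.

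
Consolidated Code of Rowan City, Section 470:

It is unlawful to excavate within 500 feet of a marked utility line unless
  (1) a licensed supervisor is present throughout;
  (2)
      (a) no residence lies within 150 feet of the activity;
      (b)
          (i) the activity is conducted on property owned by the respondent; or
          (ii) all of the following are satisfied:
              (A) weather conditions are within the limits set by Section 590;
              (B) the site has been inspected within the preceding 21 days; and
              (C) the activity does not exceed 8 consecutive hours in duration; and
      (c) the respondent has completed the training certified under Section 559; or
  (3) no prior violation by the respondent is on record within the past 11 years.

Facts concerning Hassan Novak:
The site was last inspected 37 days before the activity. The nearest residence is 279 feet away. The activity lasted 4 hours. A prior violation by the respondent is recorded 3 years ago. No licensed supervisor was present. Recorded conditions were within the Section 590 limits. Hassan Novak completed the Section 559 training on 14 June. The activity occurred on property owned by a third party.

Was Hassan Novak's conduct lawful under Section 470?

(1) supervisor present — not met.
(a) no residence in 150 ft — met.
(i) own property — not met.
(A) weather ok — satisfied.
(B) site inspected — not met.
(C) ≤ 8 hrs duration — holds.
So (ii) is not satisfied (T AND F AND T).
(b): F OR F → false.
(c) training certified — met.
(2) = T AND F AND T = false.
(3) no prior violation — fails.
Overall: F OR F OR F → false.

No — unlawful.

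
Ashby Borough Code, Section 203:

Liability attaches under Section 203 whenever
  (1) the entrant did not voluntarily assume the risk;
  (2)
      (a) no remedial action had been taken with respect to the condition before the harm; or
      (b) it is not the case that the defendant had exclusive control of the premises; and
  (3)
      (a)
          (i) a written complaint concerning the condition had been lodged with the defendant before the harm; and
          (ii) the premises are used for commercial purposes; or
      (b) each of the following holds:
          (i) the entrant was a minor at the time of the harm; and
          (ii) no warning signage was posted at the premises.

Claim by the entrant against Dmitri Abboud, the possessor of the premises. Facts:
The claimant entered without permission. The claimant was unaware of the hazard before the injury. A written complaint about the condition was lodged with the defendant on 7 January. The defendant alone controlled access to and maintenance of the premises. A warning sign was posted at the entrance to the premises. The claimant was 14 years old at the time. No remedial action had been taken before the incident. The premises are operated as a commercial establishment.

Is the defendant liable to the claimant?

Yes — liable.

(1) no assumed risk — holds.
(a) no remedial action — holds.
(b) not (exclusive control) — not satisfied.
So (2) is satisfied (T OR F).
(i) complaint lodged — satisfied.
(ii) commercial use — satisfied.
(a): T AND T → true.
(i) entrant a minor — met.
(ii) no signage posted — fails.
So (b) is not satisfied (T AND F).
(3): T OR F → true.
Overall: T AND T AND T → true.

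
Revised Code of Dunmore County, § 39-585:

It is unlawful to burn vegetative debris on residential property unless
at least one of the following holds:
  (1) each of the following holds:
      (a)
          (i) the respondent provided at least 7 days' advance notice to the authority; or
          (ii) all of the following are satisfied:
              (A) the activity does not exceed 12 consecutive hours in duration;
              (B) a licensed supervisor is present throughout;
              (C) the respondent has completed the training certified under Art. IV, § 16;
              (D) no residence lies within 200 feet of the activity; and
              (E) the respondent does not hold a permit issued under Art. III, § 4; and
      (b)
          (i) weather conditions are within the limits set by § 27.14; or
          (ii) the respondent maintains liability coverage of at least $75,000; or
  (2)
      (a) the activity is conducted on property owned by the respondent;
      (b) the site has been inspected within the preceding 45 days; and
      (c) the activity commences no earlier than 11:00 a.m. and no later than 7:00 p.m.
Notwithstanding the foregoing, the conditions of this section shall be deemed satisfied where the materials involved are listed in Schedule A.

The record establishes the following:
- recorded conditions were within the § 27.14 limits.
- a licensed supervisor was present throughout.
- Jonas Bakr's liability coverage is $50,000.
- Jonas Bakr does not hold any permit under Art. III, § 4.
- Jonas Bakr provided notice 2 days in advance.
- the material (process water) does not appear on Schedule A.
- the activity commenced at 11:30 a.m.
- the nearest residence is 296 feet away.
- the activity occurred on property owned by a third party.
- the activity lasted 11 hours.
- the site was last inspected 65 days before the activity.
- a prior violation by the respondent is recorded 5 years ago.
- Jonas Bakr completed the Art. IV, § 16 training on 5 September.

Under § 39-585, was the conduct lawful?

Yes — lawful.

(i) ≥7 days' notice — fails.
(A) ≤ 12 hrs duration — met.
(B) supervisor present — satisfied.
(C) training certified — satisfied.
(D) no residence in 200 ft — met.
(E) not (holds permit) — satisfied.
(ii) = T AND T AND T AND T AND T = true.
(a): F OR T → true.
(i) weather ok — met.
(ii) coverage ≥ $75,000 — not met.
(b) = T OR F = true.
(1) = T AND T = true.
(a) own property — not met.
(b) site inspected — not satisfied.
(c) start within hours — holds.
(2): F AND F AND T → false.
Overall = T OR F = true.
Exception (Schedule A material) — not satisfied.
Result: main true OR exception false → true.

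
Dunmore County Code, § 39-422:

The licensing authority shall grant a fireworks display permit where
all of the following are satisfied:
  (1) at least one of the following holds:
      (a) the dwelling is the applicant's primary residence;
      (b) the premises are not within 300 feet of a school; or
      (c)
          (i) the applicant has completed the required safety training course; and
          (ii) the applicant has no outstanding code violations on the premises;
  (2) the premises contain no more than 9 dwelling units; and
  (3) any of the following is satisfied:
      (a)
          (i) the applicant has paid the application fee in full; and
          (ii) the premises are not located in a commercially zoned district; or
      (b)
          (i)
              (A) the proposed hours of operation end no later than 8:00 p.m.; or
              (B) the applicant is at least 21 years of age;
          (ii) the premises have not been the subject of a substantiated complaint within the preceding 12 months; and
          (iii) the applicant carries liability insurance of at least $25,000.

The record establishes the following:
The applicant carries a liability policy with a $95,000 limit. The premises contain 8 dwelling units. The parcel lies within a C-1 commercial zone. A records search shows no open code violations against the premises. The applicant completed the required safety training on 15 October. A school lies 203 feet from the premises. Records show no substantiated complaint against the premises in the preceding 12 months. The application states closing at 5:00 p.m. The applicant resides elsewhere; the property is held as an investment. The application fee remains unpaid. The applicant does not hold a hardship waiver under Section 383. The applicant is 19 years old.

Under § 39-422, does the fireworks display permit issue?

Yes — granted.

(a) primary residence — not satisfied.
(b) ≥300 ft from school — fails.
(i) safety training — holds.
(ii) no code violations — satisfied.
So (c) is satisfied (T AND T).
(1) = F OR F OR T = true.
(2) ≤ 9 units — satisfied.
(i) fee paid — not met.
(ii) not (commercially zoned) — not satisfied.
So (a) is not satisfied (F AND F).
(A) closes by 8 p.m. — satisfied.
(B) age ≥ 21 — fails.
(i) = T OR F = true.
(ii) no complaint in 12 mo. — met.
(iii) insurance ≥ $25,000 — met.
So (b) is satisfied (T AND T AND T).
(3): F OR T → true.
So Overall is satisfied (T AND T AND T).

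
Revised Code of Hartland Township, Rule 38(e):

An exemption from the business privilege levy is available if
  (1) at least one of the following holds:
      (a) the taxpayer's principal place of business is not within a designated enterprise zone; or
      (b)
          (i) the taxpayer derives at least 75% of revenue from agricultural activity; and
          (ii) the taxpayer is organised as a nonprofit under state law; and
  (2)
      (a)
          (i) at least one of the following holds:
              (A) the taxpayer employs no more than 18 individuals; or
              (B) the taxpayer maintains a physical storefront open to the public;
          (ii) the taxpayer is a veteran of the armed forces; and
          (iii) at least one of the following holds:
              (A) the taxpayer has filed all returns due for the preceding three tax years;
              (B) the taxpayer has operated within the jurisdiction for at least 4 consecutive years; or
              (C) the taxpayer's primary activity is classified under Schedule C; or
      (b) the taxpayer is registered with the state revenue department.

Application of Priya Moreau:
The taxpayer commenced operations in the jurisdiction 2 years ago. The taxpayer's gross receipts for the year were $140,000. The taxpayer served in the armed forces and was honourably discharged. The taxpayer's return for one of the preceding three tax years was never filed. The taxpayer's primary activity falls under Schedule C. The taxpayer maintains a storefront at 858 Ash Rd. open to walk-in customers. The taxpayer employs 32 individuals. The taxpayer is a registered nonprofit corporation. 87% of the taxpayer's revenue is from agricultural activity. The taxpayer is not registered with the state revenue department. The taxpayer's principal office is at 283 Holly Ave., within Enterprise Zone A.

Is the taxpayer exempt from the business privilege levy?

(a) not (in enterprise zone) — not met.
(i) ≥75% agricultural — satisfied.
(ii) nonprofit — satisfied.
(b): T AND T → true.
So (1) is satisfied (F OR T).
(A) ≤ 18 employees — not satisfied.
(B) has storefront — met.
(i): F OR T → true.
(ii) veteran — holds.
(A) returns current — fails.
(B) ≥ 4 yrs in jurisdiction — not met.
(C) Schedule C activity — met.
(iii): F OR F OR T → true.
(a): T AND T AND T → true.
(b) state-registered — not met.
So (2) is satisfied (T OR F).
So Overall is satisfied (T AND T).

Yes — exempt.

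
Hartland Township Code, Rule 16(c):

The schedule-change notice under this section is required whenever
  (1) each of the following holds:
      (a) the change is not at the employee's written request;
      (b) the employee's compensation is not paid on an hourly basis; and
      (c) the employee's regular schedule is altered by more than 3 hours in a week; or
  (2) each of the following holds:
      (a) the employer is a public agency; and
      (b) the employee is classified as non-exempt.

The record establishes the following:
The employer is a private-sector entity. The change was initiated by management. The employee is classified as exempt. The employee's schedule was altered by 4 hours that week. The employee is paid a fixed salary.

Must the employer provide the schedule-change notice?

(a) not employee-requested — satisfied.
(b) not (hourly-paid) — holds.
(c) schedule shift > 3h — holds.
(1) = T AND T AND T = true.
(a) public agency — fails.
(b) non-exempt — fails.
(2) = F AND F = false.
Overall = T OR F = true.

Yes — required.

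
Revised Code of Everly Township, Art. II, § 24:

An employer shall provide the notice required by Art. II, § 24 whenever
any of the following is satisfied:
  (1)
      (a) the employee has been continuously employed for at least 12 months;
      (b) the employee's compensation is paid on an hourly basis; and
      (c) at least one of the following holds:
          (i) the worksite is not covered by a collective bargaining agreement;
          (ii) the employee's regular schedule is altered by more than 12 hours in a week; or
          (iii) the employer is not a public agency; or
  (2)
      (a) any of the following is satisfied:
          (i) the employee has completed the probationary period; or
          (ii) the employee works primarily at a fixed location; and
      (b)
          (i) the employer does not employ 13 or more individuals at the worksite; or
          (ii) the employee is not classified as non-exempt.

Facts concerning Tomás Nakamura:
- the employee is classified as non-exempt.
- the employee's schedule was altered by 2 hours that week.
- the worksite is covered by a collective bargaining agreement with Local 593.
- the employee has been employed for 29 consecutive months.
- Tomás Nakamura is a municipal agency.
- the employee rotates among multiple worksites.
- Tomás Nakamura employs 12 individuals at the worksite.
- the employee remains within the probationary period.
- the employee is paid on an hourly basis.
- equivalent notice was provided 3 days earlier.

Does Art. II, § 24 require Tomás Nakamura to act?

(a) tenure ≥ 12 mo. — satisfied.
(b) hourly-paid — holds.
(i) no CBA — not met.
(ii) schedule shift > 12h — not satisfied.
(iii) not (public agency) — fails.
(c): F OR F OR F → false.
So (1) is not satisfied (T AND T AND F).
(i) past probation — fails.
(ii) fixed location — not satisfied.
(a): F OR F → false.
(i) not (≥ 13 at site) — satisfied.
(ii) not (non-exempt) — fails.
(b) = T OR F = true.
So (2) is not satisfied (F AND T).
So Overall is not satisfied (F OR F).

No — not required.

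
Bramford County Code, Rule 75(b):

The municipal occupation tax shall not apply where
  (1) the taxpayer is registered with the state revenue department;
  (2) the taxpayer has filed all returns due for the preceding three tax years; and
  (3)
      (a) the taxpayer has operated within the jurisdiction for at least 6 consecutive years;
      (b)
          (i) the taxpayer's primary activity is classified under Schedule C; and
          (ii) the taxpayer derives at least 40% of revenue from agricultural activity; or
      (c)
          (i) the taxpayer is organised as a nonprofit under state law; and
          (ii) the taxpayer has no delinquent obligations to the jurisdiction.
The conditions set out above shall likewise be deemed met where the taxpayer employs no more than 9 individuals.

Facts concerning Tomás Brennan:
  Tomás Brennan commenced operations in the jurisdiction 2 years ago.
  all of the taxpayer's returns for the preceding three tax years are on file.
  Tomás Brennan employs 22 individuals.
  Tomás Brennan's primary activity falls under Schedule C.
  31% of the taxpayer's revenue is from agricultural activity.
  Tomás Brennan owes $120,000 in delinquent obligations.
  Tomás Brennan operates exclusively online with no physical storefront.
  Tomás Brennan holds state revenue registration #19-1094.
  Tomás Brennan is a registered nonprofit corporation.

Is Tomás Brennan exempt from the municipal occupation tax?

No — not exempt.

(1) state-registered — holds.
(2) returns current — met.
(a) ≥ 6 yrs in jurisdiction — fails.
(i) Schedule C activity — holds.
(ii) ≥40% agricultural — not satisfied.
So (b) is not satisfied (T AND F).
(i) nonprofit — satisfied.
(ii) no delinquency — not met.
(c): T AND F → false.
So (3) is not satisfied (F OR F OR F).
So Overall is not satisfied (T AND T AND F).
Exception (≤ 9 employees) — not satisfied.
Result: main false OR exception false → false.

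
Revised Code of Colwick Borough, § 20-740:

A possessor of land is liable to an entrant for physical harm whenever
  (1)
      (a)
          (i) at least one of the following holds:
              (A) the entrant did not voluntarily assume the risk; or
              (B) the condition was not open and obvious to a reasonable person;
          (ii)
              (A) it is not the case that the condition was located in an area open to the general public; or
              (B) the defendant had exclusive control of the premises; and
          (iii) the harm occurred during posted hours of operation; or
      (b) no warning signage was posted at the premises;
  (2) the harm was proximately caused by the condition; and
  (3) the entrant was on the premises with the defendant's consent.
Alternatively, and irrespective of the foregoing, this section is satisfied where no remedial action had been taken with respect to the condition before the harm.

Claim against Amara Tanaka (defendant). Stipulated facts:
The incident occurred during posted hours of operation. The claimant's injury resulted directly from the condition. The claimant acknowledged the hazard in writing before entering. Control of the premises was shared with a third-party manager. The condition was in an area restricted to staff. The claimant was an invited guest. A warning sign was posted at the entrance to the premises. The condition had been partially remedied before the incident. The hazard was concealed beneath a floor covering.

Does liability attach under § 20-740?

Yes — liable.

(A) no assumed risk — not met.
(B) not open/obvious — holds.
(i): F OR T → true.
(A) not (public area) — satisfied.
(B) exclusive control — fails.
So (ii) is satisfied (T OR F).
(iii) during posted hours — holds.
(a) = T AND T AND T = true.
(b) no signage posted — not satisfied.
(1) = T OR F = true.
(2) proximate cause — holds.
(3) consent to enter — holds.
So Overall is satisfied (T AND T AND T).
Exception (no remedial action) — not satisfied.
Result: main true OR exception false → true.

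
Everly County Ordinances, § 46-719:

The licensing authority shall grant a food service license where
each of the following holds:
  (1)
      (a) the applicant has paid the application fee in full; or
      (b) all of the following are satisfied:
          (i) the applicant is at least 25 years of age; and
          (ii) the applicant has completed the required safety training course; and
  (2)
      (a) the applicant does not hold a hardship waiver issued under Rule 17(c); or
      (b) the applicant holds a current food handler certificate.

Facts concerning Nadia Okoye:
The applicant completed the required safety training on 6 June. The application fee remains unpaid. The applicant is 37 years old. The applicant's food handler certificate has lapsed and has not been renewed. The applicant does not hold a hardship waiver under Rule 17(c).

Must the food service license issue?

(a) fee paid — not satisfied.
(i) age ≥ 25 — satisfied.
(ii) safety training — satisfied.
So (b) is satisfied (T AND T).
So (1) is satisfied (F OR T).
(a) not (hardship waiver) — met.
(b) food handler cert. — not satisfied.
(2): T OR F → true.
Overall = T AND T = true.

Yes — granted.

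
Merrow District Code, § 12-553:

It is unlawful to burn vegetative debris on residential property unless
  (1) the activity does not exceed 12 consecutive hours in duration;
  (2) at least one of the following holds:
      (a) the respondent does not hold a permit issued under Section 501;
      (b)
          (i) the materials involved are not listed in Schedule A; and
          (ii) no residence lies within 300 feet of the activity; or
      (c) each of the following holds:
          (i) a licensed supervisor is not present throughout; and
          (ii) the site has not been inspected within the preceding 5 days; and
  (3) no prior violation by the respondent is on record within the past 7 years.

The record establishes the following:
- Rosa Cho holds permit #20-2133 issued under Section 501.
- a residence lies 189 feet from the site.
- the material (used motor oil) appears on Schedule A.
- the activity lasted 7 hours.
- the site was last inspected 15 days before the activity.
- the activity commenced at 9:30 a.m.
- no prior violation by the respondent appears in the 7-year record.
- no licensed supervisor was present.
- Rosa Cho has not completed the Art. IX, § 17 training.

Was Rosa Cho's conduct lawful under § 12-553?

Yes — lawful.

(1) ≤ 12 hrs duration — satisfied.
(a) not (holds permit) — not met.
(i) not (Schedule A material) — not satisfied.
(ii) no residence in 300 ft — not met.
(b): F AND F → false.
(i) not (supervisor present) — holds.
(ii) not (site inspected) — satisfied.
So (c) is satisfied (T AND T).
So (2) is satisfied (F OR F OR T).
(3) no prior violation — met.
Overall = T AND T AND T = true.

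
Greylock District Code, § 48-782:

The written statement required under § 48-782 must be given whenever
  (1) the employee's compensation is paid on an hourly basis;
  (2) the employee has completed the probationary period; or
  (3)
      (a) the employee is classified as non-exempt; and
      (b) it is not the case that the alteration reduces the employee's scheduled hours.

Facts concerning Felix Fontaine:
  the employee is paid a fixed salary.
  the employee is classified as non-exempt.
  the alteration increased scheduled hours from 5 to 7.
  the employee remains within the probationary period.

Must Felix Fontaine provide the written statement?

Yes — required.

(1) hourly-paid — not satisfied.
(2) past probation — fails.
(a) non-exempt — holds.
(b) not (hours reduced) — satisfied.
(3) = T AND T = true.
Overall: F OR F OR T → true.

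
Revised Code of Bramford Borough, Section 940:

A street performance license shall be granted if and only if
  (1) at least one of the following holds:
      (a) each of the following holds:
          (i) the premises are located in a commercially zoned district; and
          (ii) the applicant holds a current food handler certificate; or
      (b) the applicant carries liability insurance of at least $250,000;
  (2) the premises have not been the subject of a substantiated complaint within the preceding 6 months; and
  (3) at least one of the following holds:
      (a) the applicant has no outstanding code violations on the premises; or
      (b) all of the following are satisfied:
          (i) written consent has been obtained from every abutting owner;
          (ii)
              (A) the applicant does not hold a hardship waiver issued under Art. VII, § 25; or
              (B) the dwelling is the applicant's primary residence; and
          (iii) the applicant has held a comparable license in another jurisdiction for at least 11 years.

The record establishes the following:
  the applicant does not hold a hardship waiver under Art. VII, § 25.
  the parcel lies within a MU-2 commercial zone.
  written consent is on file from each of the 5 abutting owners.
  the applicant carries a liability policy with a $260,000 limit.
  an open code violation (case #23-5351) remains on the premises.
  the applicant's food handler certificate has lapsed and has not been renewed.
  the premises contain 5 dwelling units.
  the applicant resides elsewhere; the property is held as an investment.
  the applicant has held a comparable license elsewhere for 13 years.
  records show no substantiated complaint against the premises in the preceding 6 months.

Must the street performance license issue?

Yes — granted.

(i) commercially zoned — met.
(ii) food handler cert. — not satisfied.
(a) = T AND F = false.
(b) insurance ≥ $250,000 — satisfied.
(1): F OR T → true.
(2) no complaint in 6 mo. — met.
(a) no code violations — not met.
(i) all abutters consent — holds.
(A) not (hardship waiver) — satisfied.
(B) primary residence — not satisfied.
(ii): T OR F → true.
(iii) prior license ≥ 11 yr — satisfied.
(b): T AND T AND T → true.
(3): F OR T → true.
So Overall is satisfied (T AND T AND T).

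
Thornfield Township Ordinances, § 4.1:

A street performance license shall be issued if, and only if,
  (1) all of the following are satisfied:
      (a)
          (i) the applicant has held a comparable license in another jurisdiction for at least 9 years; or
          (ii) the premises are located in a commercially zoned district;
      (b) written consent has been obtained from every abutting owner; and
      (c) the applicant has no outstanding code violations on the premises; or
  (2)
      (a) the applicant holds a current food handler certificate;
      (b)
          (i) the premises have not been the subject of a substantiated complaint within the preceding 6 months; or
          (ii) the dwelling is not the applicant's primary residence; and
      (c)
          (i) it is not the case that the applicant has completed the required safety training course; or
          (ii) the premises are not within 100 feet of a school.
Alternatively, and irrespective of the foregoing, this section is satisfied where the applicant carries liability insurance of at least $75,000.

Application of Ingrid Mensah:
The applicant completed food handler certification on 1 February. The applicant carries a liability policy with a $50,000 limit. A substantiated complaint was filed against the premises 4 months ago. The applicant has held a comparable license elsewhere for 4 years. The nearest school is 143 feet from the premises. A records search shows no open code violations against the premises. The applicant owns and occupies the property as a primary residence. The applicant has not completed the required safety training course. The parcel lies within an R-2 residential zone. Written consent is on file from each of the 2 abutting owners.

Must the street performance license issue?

No — denied.

(i) prior license ≥ 9 yr — not satisfied.
(ii) commercially zoned — not satisfied.
So (a) is not satisfied (F OR F).
(b) all abutters consent — holds.
(c) no code violations — met.
(1): F AND T AND T → false.
(a) food handler cert. — met.
(i) no complaint in 6 mo. — not met.
(ii) not (primary residence) — not satisfied.
So (b) is not satisfied (F OR F).
(i) not (safety training) — holds.
(ii) ≥100 ft from school — met.
(c) = T OR T = true.
So (2) is not satisfied (T AND F AND T).
Overall: F OR F → false.
Exception (insurance ≥ $75,000) — not satisfied.
Result: main false OR exception false → false.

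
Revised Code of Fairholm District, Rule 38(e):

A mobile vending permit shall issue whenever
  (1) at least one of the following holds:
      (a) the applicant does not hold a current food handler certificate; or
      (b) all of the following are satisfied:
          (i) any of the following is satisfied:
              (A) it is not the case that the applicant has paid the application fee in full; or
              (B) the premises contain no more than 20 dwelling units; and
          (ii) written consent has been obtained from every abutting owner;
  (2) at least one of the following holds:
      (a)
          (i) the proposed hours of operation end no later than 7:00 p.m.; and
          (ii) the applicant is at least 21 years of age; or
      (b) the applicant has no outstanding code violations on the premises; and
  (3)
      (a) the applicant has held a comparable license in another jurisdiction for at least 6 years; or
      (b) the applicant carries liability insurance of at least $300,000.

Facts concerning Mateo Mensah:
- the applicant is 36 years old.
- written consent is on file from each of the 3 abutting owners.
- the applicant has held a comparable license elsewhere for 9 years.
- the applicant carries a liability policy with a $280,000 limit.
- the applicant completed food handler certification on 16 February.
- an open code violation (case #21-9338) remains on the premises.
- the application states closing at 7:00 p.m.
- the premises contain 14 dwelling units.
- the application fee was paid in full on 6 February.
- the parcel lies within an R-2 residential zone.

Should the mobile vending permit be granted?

(a) not (food handler cert.) — not satisfied.
(A) not (fee paid) — not met.
(B) ≤ 20 units — satisfied.
(i): F OR T → true.
(ii) all abutters consent — met.
So (b) is satisfied (T AND T).
So (1) is satisfied (F OR T).
(i) closes by 7 p.m. — met.
(ii) age ≥ 21 — met.
So (a) is satisfied (T AND T).
(b) no code violations — fails.
(2): T OR F → true.
(a) prior license ≥ 6 yr — met.
(b) insurance ≥ $300,000 — not satisfied.
So (3) is satisfied (T OR F).
Overall = T AND T AND T = true.

Yes — granted.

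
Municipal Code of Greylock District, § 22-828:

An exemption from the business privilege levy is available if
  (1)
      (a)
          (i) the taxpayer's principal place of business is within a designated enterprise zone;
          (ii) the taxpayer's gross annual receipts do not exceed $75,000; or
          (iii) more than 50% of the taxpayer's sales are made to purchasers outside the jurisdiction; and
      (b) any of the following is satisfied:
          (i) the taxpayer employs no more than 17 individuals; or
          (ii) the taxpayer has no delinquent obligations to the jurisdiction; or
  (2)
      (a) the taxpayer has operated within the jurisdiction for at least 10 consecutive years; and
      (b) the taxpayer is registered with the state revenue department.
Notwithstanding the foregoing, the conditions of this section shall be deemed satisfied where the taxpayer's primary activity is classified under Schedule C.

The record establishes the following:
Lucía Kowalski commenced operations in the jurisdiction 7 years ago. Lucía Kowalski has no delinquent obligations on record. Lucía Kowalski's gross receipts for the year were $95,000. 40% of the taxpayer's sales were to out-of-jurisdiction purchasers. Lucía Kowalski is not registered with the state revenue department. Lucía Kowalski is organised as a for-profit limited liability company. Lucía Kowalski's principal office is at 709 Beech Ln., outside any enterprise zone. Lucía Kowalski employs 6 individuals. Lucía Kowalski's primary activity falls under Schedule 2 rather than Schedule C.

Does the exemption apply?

(i) in enterprise zone — not satisfied.
(ii) receipts ≤ $75,000 — not satisfied.
(iii) >50% out-of-jur. sales — fails.
(a): F OR F OR F → false.
(i) ≤ 17 employees — satisfied.
(ii) no delinquency — holds.
So (b) is satisfied (T OR T).
(1): F AND T → false.
(a) ≥ 10 yrs in jurisdiction — fails.
(b) state-registered — fails.
So (2) is not satisfied (F AND F).
Overall: F OR F → false.
Exception (Schedule C activity) — not satisfied.
Result: main false OR exception false → false.

No — not exempt.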